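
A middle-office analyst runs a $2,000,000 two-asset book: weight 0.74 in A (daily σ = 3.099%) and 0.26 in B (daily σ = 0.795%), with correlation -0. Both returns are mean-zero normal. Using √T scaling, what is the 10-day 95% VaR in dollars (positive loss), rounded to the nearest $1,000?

σ_p = √(0.74²·3.099² + 0.26²·0.795² + 2·-0·0.74·0.26·3.099·0.795) = 2.303%.
σ_{10d} = 2.303% × √10 = 7.283%.
z(95%) = 1.645.
VaR = 1.645 × 7.283% = 11.981%; on $2,000,000 that is $239,620.

$240,000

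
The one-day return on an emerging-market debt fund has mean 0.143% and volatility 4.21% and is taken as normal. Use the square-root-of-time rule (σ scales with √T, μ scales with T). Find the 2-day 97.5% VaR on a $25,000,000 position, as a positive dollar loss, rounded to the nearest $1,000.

$2,846,000

At 97.5%, z = 1.960.
σ_{2d} = 4.21% × √2 = 5.954%; μ_{2d} = 2 × 0.143% = 0.286%.
VaR = −(0.286%) + 1.960 × 5.954% = 11.384%.
On $25,000,000: 0.11384 × $25,000,000 = $2,846,000.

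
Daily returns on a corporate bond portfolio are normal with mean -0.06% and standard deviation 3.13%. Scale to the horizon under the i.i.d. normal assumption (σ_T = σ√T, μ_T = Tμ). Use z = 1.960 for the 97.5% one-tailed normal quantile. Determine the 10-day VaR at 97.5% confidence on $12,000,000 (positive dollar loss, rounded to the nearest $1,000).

σ_{10d} = 3.13% × √10 = 9.898%; μ_{10d} = 10 × -0.06% = -0.600%.
VaR = −(-0.600%) + 1.960 × 9.898% = 20.000%.
On $12,000,000: 0.20000 × $12,000,000 = $2,400,000.

$2,400,000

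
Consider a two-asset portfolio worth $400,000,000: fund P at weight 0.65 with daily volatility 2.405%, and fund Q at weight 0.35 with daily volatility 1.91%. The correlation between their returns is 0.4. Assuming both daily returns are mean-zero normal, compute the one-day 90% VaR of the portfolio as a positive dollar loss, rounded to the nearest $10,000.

$9,900,000

σ_p² = 0.65²·2.405² + 0.35²·1.91² + 2·0.4·0.65·0.35·2.405·1.91 = 3.7267 (%²).
σ_p = √3.7267 = 1.930%.
At 90%, z = 1.282.
VaR = 1.282 × 1.930% = 2.474%; on $400,000,000 that is $9,896,000.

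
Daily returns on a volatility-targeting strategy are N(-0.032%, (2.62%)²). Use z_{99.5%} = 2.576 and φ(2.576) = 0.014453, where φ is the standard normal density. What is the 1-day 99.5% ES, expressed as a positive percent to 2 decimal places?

Tail multiplier: φ(z)/(1−α) = 0.014453 / 0.005 = 2.891.
ES = −(-0.032%) + 2.62% × 2.891 = 7.606%.

7.61%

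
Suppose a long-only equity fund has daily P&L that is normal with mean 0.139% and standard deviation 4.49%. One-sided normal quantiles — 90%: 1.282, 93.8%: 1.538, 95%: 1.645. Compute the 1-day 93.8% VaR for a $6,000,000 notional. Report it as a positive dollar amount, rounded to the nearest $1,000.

VaR = −μ + z·σ = −(0.139%) + 1.538 × 4.49% = 6.767%.
On $6,000,000: 0.06767 × $6,000,000 = $406,020.

$406,000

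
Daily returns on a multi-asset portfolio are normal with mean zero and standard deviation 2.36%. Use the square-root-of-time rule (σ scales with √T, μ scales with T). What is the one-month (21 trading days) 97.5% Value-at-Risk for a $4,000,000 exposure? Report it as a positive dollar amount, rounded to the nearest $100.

At 97.5%, z = 1.960.
σ_{21d} = 2.36% × √21 = 10.815%.
VaR = 1.960 × 10.815% = 21.197%.
On $4,000,000: 0.21197 × $4,000,000 = $847,880.

$847,900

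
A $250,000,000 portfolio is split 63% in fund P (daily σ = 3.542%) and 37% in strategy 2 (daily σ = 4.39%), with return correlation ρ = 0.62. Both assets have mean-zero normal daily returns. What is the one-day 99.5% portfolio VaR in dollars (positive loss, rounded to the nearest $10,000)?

$22,410,000

σ_p² = 0.63²·3.542² + 0.37²·4.39² + 2·0.62·0.63·0.37·3.542·4.39 = 12.1122 (%²).
σ_p = √12.1122 = 3.480%.
At 99.5%, z = 2.576.
VaR = 2.576 × 3.480% = 8.964%; on $250,000,000 that is $22,410,000.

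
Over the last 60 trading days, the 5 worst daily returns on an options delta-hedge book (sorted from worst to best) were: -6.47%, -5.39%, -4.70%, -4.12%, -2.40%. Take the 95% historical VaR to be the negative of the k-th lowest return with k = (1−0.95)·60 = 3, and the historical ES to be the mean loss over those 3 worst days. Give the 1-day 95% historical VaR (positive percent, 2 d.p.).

4.70%

k = 3; the 3rd lowest return is -4.70%, so VaR = 4.70%.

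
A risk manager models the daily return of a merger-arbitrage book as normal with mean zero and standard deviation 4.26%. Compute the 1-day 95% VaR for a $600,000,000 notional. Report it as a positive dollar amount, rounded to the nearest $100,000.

$42,000,000

At 95% one-sided, z = 1.645.
VaR = z·σ = 1.645 × 4.26% = 7.008%.
On $600,000,000: 0.07008 × $600,000,000 = $42,048,000.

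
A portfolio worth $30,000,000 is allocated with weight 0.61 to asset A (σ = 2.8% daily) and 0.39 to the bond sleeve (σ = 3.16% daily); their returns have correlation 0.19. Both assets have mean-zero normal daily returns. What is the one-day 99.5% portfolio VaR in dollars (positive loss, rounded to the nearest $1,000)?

$1,768,000

σ_p² = 0.61²·2.8² + 0.39²·3.16² + 2·0.19·0.61·0.39·2.8·3.16 = 5.2360 (%²).
σ_p = √5.2360 = 2.288%.
At 99.5%, z = 2.576.
VaR = 2.576 × 2.288% = 5.894%; on $30,000,000 that is $1,768,200.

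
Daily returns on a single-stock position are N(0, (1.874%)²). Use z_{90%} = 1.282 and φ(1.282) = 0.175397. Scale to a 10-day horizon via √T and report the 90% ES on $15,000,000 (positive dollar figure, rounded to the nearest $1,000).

σ_{10d} = 1.874% × √10 = 5.926%.
ES multiplier = φ(z)/(1−α) = 0.175397/0.1 = 1.754.
ES = 5.926% × 1.754 = 10.394%; on $15,000,000: $1,559,100.

$1,559,000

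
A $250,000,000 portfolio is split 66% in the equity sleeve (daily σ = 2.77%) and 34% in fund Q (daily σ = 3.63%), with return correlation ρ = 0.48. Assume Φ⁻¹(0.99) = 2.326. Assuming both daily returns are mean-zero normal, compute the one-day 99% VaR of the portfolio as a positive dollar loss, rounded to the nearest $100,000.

$15,400,000

σ_p² = 0.66²·2.77² + 0.34²·3.63² + 2·0.48·0.66·0.34·2.77·3.63 = 7.0317 (%²).
σ_p = √7.0317 = 2.652%.
VaR = 2.326 × 2.652% = 6.169%; on $250,000,000 that is $15,422,500.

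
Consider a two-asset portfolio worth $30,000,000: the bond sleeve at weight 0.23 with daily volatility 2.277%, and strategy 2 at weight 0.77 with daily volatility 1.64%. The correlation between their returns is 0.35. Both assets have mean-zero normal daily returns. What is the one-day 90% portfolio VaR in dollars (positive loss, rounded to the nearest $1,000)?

$587,000

σ_p² = 0.23²·2.277² + 0.77²·1.64² + 2·0.35·0.23·0.77·2.277·1.64 = 2.3319 (%²).
σ_p = √2.3319 = 1.527%.
At 90%, z = 1.282.
VaR = 1.282 × 1.527% = 1.958%; on $30,000,000 that is $587,400.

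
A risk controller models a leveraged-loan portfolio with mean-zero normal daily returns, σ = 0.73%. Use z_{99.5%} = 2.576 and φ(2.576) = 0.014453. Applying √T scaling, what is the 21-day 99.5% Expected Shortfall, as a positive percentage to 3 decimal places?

σ_{21d} = 0.73% × √21 = 3.345%.
ES multiplier = φ(z)/(1−α) = 0.014453/0.005 = 2.891.
ES = 3.345% × 2.891 = 9.670%.

9.670%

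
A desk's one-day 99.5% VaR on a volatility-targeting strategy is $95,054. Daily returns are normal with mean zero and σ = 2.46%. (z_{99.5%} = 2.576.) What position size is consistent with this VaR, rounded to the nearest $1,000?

$1,500,000

VaR as a fraction of value: z·σ = 2.576 × 2.46% = 6.33696%.
Position = $95,054 / 0.0633696 = $1,499,994.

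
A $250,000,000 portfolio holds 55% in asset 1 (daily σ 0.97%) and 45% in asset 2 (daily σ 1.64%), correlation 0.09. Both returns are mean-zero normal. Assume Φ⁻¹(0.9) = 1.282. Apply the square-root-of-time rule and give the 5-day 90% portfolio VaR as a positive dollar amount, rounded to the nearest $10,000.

$6,800,000

σ_p = √(0.55²·0.97² + 0.45²·1.64² + 2·0.09·0.55·0.45·0.97·1.64) = 0.949%.
σ_{5d} = 0.949% × √5 = 2.122%.
VaR = 1.282 × 2.122% = 2.720%; on $250,000,000 that is $6,800,000.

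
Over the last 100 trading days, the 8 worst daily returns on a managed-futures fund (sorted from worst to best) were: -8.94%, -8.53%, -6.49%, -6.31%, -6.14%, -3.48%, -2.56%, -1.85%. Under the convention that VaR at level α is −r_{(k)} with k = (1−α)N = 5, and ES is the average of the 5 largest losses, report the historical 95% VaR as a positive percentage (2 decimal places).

6.14%

k = 5; the 5th lowest return is -6.14%, so VaR = 6.14%.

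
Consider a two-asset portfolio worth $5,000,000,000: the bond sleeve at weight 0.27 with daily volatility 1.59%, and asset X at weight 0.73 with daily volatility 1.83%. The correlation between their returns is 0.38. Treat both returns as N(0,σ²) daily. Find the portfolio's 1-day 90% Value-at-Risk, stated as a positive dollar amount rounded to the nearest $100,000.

$99,400,000

σ_p² = 0.27²·1.59² + 0.73²·1.83² + 2·0.38·0.27·0.73·1.59·1.83 = 2.4048 (%²).
σ_p = √2.4048 = 1.551%.
At 90%, z = 1.282.
VaR = 1.282 × 1.551% = 1.988%; on $5,000,000,000 that is $99,400,000.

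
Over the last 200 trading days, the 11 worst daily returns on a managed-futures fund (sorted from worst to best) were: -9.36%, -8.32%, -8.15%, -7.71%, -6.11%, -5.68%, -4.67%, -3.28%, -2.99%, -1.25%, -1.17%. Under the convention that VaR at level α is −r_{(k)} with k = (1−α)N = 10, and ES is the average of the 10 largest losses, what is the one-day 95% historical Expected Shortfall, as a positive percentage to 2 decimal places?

The 10 worst returns sum to -57.52%.
ES = −(-57.52%) / 10 = 5.752% ≈ 5.75%.

5.75%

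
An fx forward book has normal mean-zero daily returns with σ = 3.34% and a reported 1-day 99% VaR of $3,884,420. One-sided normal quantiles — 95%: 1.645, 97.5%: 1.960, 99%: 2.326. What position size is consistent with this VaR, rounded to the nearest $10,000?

VaR as a fraction of value: z·σ = 2.326 × 3.34% = 7.76884%.
Position = $3,884,420 / 0.0776884 = $50,000,000.

$50,000,000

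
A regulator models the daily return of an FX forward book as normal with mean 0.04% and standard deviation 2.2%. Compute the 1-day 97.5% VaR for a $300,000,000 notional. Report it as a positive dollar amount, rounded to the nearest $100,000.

$12,800,000

At 97.5% one-sided, z = 1.960.
VaR = −μ + z·σ = −(0.04%) + 1.960 × 2.2% = 4.272%.
On $300,000,000: 0.04272 × $300,000,000 = $12,816,000.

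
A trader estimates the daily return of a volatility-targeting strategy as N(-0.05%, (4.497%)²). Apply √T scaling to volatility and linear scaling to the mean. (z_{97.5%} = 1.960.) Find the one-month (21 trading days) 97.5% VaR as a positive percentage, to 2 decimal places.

41.44%

σ_{21d} = 4.497% × √21 = 20.608%; μ_{21d} = 21 × -0.05% = -1.050%.
VaR = −(-1.050%) + 1.960 × 20.608% = 41.442%.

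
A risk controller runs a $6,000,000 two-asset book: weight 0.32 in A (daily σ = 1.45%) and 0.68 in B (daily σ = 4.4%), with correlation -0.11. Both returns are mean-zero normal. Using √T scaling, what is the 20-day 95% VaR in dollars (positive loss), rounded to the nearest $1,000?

σ_p = √(0.32²·1.45² + 0.68²·4.4² + 2·-0.11·0.32·0.68·1.45·4.4) = 2.977%.
σ_{20d} = 2.977% × √20 = 13.314%.
z(95%) = 1.645.
VaR = 1.645 × 13.314% = 21.902%; on $6,000,000 that is $1,314,120.

$1,314,000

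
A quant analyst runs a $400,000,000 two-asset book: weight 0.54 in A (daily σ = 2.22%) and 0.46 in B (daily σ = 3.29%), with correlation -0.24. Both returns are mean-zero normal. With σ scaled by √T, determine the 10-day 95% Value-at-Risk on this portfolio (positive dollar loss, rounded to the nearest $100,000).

σ_p = √(0.54²·2.22² + 0.46²·3.29² + 2·-0.24·0.54·0.46·2.22·3.29) = 1.690%.
σ_{10d} = 1.690% × √10 = 5.344%.
z(95%) = 1.645.
VaR = 1.645 × 5.344% = 8.791%; on $400,000,000 that is $35,164,000.

$35,200,000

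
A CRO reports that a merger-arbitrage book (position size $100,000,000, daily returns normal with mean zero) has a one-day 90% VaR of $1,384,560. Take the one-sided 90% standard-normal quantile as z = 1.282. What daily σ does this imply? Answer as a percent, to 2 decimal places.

1.08%

VaR as a fraction: $1,384,560 / $100,000,000 = 1.385%.
σ = VaR / z = 1.385% / 1.282 = 1.080%.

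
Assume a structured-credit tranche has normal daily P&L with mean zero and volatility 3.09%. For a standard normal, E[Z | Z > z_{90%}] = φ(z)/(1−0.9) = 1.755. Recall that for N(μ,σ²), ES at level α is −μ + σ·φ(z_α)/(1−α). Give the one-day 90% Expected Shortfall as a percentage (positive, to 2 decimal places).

ES = 3.09% × 1.755 = 5.423%.

5.42%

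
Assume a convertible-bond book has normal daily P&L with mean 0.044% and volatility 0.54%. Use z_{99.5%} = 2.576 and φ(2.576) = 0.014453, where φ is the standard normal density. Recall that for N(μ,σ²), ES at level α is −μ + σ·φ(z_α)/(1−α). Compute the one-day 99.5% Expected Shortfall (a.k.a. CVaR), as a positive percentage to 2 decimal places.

1.52%

Tail multiplier: φ(z)/(1−α) = 0.014453 / 0.005 = 2.891.
ES = −(0.044%) + 0.54% × 2.891 = 1.517%.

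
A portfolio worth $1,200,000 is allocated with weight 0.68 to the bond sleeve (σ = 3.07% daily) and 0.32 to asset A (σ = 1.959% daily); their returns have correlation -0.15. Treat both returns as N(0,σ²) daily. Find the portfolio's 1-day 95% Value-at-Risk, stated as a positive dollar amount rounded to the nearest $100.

$41,200

σ_p² = 0.68²·3.07² + 0.32²·1.959² + 2·-0.15·0.68·0.32·3.07·1.959 = 4.3584 (%²).
σ_p = √4.3584 = 2.088%.
At 95%, z = 1.645.
VaR = 1.645 × 2.088% = 3.435%; on $1,200,000 that is $41,220.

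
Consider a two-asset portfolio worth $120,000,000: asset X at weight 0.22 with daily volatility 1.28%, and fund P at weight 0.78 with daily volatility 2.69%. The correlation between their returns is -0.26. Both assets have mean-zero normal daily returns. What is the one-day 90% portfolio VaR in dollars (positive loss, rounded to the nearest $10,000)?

$3,140,000

σ_p² = 0.22²·1.28² + 0.78²·2.69² + 2·-0.26·0.22·0.78·1.28·2.69 = 4.1745 (%²).
σ_p = √4.1745 = 2.043%.
At 90%, z = 1.282.
VaR = 1.282 × 2.043% = 2.619%; on $120,000,000 that is $3,142,800.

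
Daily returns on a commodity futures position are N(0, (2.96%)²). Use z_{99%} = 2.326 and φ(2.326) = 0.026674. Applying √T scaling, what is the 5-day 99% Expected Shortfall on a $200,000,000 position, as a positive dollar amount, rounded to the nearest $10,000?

$35,310,000

σ_{5d} = 2.96% × √5 = 6.619%.
ES multiplier = φ(z)/(1−α) = 0.026674/0.01 = 2.667.
ES = 6.619% × 2.667 = 17.653%; on $200,000,000: $35,306,000.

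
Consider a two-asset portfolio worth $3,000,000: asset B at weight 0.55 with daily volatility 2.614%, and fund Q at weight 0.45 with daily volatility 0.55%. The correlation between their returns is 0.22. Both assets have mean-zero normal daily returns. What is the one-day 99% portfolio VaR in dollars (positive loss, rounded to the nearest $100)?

σ_p² = 0.55²·2.614² + 0.45²·0.55² + 2·0.22·0.55·0.45·2.614·0.55 = 2.2848 (%²).
σ_p = √2.2848 = 1.512%.
At 99%, z = 2.326.
VaR = 2.326 × 1.512% = 3.517%; on $3,000,000 that is $105,510.

$105,500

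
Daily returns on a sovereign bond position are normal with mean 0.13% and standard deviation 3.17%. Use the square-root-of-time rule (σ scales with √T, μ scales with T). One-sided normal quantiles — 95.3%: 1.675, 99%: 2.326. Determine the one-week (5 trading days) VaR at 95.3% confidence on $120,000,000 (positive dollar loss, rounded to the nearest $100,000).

$13,500,000

σ_{5d} = 3.17% × √5 = 7.088%; μ_{5d} = 5 × 0.13% = 0.650%.
VaR = −(0.650%) + 1.675 × 7.088% = 11.222%.
On $120,000,000: 0.11222 × $120,000,000 = $13,466,400.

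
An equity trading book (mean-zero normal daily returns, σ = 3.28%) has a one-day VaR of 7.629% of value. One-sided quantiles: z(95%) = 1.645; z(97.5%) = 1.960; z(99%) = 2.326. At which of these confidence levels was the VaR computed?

99%

Implied z = VaR/σ = 7.629 / 3.28 = 2.326.
This matches z(99%) = 2.326.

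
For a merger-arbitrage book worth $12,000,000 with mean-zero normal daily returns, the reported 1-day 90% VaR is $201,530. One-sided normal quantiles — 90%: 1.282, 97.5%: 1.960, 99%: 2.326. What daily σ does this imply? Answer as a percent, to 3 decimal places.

1.310%

VaR as a fraction: $201,530 / $12,000,000 = 1.679%.
σ = VaR / z = 1.679% / 1.282 = 1.310%.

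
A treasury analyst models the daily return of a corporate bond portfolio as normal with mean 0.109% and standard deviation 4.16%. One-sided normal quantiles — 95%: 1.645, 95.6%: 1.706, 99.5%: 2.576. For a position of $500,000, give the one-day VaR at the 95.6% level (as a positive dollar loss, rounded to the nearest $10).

$34,940

VaR = −μ + z·σ = −(0.109%) + 1.706 × 4.16% = 6.988%.
On $500,000: 0.06988 × $500,000 = $34,940.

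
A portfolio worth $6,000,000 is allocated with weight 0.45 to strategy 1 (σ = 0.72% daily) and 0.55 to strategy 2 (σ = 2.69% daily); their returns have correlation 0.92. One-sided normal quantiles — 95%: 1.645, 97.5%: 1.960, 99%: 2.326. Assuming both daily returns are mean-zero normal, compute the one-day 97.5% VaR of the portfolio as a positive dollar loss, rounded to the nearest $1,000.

$210,000

σ_p² = 0.45²·0.72² + 0.55²·2.69² + 2·0.92·0.45·0.55·0.72·2.69 = 3.1759 (%²).
σ_p = √3.1759 = 1.782%.
VaR = 1.960 × 1.782% = 3.493%; on $6,000,000 that is $209,580.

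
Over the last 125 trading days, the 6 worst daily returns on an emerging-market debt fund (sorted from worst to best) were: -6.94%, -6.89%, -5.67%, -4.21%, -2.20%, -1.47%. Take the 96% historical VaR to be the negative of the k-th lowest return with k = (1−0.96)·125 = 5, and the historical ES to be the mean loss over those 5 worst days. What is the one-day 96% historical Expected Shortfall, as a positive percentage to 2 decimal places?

The 5 worst returns sum to -25.91%.
ES = −(-25.91%) / 5 = 5.182% ≈ 5.18%.

5.18%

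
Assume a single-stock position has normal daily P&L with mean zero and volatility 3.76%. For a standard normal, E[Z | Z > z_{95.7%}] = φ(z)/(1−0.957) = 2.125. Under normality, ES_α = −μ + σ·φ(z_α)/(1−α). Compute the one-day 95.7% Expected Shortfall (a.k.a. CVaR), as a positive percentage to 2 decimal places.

ES = 3.76% × 2.125 = 7.990%.

7.99%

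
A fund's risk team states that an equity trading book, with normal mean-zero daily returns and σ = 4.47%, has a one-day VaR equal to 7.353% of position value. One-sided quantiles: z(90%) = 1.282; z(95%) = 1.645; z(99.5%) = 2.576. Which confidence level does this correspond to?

95%

Implied z = VaR/σ = 7.353 / 4.47 = 1.645.
This matches z(95%) = 1.645.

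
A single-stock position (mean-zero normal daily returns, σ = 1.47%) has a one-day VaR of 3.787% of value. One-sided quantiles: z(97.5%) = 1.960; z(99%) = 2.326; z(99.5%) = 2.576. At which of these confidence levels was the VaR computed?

99.5%

Implied z = VaR/σ = 3.787 / 1.47 = 2.576.
This matches z(99.5%) = 2.576.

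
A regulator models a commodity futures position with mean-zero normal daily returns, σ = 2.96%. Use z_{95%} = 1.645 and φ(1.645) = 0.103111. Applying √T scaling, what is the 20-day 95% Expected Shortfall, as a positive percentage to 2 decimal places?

σ_{20d} = 2.96% × √20 = 13.238%.
ES multiplier = φ(z)/(1−α) = 0.103111/0.05 = 2.062.
ES = 13.238% × 2.062 = 27.297%.

27.30%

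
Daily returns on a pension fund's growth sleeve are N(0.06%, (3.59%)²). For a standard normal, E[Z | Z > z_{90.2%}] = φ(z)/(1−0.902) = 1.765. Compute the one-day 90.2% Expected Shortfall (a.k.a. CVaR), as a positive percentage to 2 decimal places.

6.28%

ES = −(0.06%) + 3.59% × 1.765 = 6.276%.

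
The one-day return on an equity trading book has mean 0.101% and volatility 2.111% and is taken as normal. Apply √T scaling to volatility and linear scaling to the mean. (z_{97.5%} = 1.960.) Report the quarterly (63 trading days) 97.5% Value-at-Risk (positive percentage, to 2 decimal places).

26.48%

σ_{63d} = 2.111% × √63 = 16.756%; μ_{63d} = 63 × 0.101% = 6.363%.
VaR = −(6.363%) + 1.960 × 16.756% = 26.479%.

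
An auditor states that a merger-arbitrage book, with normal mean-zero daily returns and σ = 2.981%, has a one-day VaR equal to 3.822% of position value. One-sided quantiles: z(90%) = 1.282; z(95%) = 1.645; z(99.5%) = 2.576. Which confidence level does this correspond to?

Implied z = VaR/σ = 3.822 / 2.981 = 1.282.
This matches z(90%) = 1.282.

90%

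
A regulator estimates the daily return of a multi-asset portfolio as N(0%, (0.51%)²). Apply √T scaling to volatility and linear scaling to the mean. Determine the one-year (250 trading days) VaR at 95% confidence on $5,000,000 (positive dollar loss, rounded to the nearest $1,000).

$663,000

At 95%, z = 1.645.
σ_{250d} = 0.51% × √250 = 8.064%.
VaR = 1.645 × 8.064% = 13.265%.
On $5,000,000: 0.13265 × $5,000,000 = $663,250.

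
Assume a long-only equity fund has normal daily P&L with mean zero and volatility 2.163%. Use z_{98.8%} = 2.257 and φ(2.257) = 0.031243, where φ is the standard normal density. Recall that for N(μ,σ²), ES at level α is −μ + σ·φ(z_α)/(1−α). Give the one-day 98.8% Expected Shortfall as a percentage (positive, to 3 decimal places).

Tail multiplier: φ(z)/(1−α) = 0.031243 / 0.012 = 2.604.
ES = 2.163% × 2.604 = 5.632%.

5.632%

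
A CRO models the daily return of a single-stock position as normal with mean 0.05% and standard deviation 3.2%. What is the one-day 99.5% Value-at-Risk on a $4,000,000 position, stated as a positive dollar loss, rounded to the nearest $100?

$327,700

At 99.5% one-sided, z = 2.576.
VaR = −μ + z·σ = −(0.05%) + 2.576 × 3.2% = 8.193%.
On $4,000,000: 0.08193 × $4,000,000 = $327,720.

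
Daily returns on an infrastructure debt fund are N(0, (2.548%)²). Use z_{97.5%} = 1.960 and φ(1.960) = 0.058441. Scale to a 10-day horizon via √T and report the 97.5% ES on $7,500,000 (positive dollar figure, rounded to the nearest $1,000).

σ_{10d} = 2.548% × √10 = 8.057%.
ES multiplier = φ(z)/(1−α) = 0.058441/0.025 = 2.338.
ES = 8.057% × 2.338 = 18.837%; on $7,500,000: $1,412,775.

$1,413,000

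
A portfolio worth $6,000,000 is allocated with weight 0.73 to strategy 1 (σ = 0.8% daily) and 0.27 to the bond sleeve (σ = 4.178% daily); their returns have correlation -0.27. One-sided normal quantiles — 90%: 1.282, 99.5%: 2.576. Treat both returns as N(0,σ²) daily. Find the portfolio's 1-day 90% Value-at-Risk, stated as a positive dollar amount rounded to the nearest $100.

σ_p² = 0.73²·0.8² + 0.27²·4.178² + 2·-0.27·0.73·0.27·0.8·4.178 = 1.2578 (%²).
σ_p = √1.2578 = 1.122%.
VaR = 1.282 × 1.122% = 1.438%; on $6,000,000 that is $86,280.

$86,300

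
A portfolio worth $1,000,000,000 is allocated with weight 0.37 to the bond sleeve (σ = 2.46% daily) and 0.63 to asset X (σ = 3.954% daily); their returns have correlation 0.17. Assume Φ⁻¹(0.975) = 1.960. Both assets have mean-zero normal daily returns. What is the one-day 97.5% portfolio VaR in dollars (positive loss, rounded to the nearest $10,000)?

$54,760,000

σ_p² = 0.37²·2.46² + 0.63²·3.954² + 2·0.17·0.37·0.63·2.46·3.954 = 7.8045 (%²).
σ_p = √7.8045 = 2.794%.
VaR = 1.960 × 2.794% = 5.476%; on $1,000,000,000 that is $54,760,000.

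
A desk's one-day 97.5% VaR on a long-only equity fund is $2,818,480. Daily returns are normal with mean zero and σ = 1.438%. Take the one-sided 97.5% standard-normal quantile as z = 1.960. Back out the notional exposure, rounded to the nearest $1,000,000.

$100,000,000

VaR as a fraction of value: z·σ = 1.960 × 1.438% = 2.81848%.
Position = $2,818,480 / 0.0281848 = $100,000,000.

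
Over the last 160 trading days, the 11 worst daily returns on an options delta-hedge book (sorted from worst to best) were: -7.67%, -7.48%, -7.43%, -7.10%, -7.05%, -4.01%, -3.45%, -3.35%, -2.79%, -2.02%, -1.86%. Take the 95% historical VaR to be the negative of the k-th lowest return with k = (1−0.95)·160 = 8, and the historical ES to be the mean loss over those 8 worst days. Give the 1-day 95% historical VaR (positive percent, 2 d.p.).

k = 8; the 8th lowest return is -3.35%, so VaR = 3.35%.

3.35%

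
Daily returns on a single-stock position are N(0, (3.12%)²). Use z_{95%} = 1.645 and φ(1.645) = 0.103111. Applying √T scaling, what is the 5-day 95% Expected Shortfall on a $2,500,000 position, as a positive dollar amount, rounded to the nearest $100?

$359,700

σ_{5d} = 3.12% × √5 = 6.977%.
ES multiplier = φ(z)/(1−α) = 0.103111/0.05 = 2.062.
ES = 6.977% × 2.062 = 14.387%; on $2,500,000: $359,675.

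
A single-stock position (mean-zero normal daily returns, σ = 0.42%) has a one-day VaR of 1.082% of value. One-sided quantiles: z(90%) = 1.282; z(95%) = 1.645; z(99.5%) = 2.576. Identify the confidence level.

Implied z = VaR/σ = 1.082 / 0.42 = 2.576.
This matches z(99.5%) = 2.576.

99.5%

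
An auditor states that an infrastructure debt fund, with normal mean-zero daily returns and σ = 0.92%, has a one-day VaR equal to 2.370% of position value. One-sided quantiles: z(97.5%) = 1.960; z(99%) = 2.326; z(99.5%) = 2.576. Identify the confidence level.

99.5%

Implied z = VaR/σ = 2.370 / 0.92 = 2.576.
This matches z(99.5%) = 2.576.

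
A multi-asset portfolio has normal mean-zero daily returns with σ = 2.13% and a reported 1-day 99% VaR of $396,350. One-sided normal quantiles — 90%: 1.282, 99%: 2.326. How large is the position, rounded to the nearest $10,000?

$8,000,000

VaR as a fraction of value: z·σ = 2.326 × 2.13% = 4.95438%.
Position = $396,350 / 0.0495438 = $7,999,992.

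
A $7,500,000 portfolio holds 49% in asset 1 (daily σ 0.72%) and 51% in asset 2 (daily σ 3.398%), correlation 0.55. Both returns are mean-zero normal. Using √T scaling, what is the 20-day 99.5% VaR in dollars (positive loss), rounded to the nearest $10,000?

σ_p = √(0.49²·0.72² + 0.51²·3.398² + 2·0.55·0.49·0.51·0.72·3.398) = 1.949%.
σ_{20d} = 1.949% × √20 = 8.716%.
z(99.5%) = 2.576.
VaR = 2.576 × 8.716% = 22.452%; on $7,500,000 that is $1,683,900.

$1,680,000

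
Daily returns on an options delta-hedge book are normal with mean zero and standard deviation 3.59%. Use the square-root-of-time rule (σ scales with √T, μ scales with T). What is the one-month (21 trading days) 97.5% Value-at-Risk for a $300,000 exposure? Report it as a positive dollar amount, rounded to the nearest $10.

At 97.5%, z = 1.960.
σ_{21d} = 3.59% × √21 = 16.451%.
VaR = 1.960 × 16.451% = 32.244%.
On $300,000: 0.32244 × $300,000 = $96,732.

$96,730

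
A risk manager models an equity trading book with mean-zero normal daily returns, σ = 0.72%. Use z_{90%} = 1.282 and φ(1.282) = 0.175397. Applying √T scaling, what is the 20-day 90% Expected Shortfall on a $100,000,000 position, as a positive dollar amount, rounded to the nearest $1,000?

σ_{20d} = 0.72% × √20 = 3.220%.
ES multiplier = φ(z)/(1−α) = 0.175397/0.1 = 1.754.
ES = 3.220% × 1.754 = 5.648%; on $100,000,000: $5,648,000.

$5,648,000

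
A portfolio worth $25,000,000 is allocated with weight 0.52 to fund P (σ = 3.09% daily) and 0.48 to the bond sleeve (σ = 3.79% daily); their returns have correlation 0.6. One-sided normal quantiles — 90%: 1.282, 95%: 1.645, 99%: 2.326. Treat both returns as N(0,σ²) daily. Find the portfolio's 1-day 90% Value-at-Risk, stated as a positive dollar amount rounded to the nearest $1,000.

$983,000

σ_p² = 0.52²·3.09² + 0.48²·3.79² + 2·0.6·0.52·0.48·3.09·3.79 = 9.3990 (%²).
σ_p = √9.3990 = 3.066%.
VaR = 1.282 × 3.066% = 3.931%; on $25,000,000 that is $982,750.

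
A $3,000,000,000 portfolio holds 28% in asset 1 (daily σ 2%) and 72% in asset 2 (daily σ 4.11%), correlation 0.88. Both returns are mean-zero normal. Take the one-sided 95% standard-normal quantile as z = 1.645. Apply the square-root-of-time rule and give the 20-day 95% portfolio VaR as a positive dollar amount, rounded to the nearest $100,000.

$764,100,000

σ_p = √(0.28²·2² + 0.72²·4.11² + 2·0.88·0.28·0.72·2·4.11) = 3.462%.
σ_{20d} = 3.462% × √20 = 15.483%.
VaR = 1.645 × 15.483% = 25.470%; on $3,000,000,000 that is $764,100,000.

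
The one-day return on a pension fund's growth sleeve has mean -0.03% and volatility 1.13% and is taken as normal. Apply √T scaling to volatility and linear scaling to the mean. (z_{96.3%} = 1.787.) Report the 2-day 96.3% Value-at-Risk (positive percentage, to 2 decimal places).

σ_{2d} = 1.13% × √2 = 1.598%; μ_{2d} = 2 × -0.03% = -0.060%.
VaR = −(-0.060%) + 1.787 × 1.598% = 2.916%.

2.92%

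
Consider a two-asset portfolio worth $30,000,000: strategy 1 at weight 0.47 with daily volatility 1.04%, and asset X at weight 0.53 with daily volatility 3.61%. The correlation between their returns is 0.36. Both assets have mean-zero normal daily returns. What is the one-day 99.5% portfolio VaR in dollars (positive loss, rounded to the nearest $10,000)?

$1,650,000

σ_p² = 0.47²·1.04² + 0.53²·3.61² + 2·0.36·0.47·0.53·1.04·3.61 = 4.5730 (%²).
σ_p = √4.5730 = 2.138%.
At 99.5%, z = 2.576.
VaR = 2.576 × 2.138% = 5.507%; on $30,000,000 that is $1,652,100.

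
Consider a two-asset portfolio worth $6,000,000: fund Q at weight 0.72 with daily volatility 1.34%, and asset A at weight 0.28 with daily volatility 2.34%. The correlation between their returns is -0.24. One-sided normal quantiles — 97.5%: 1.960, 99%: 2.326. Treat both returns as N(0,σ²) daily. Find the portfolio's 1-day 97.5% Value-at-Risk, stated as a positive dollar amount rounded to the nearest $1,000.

σ_p² = 0.72²·1.34² + 0.28²·2.34² + 2·-0.24·0.72·0.28·1.34·2.34 = 1.0567 (%²).
σ_p = √1.0567 = 1.028%.
VaR = 1.960 × 1.028% = 2.015%; on $6,000,000 that is $120,900.

$121,000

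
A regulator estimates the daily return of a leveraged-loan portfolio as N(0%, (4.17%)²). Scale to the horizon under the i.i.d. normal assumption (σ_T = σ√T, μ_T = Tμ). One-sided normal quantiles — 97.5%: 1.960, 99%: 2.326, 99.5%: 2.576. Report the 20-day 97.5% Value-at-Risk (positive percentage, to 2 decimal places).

σ_{20d} = 4.17% × √20 = 18.649%.
VaR = 1.960 × 18.649% = 36.552%.

36.55%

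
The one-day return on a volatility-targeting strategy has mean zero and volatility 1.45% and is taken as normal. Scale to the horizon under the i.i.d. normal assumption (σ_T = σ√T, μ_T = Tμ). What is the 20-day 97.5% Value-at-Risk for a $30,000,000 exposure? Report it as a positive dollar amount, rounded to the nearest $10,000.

At 97.5%, z = 1.960.
σ_{20d} = 1.45% × √20 = 6.485%.
VaR = 1.960 × 6.485% = 12.711%.
On $30,000,000: 0.12711 × $30,000,000 = $3,813,300.

$3,810,000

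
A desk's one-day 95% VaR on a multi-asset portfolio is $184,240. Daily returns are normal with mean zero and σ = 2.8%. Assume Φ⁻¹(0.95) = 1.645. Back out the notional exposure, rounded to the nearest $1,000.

$4,000,000

VaR as a fraction of value: z·σ = 1.645 × 2.8% = 4.606%.
Position = $184,240 / 0.04606 = $4,000,000.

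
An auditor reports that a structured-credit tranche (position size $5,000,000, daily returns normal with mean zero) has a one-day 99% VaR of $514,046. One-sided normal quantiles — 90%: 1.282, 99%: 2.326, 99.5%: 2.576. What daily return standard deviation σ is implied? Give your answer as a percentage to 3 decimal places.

4.420%

VaR as a fraction: $514,046 / $5,000,000 = 10.281%.
σ = VaR / z = 10.281% / 2.326 = 4.420%.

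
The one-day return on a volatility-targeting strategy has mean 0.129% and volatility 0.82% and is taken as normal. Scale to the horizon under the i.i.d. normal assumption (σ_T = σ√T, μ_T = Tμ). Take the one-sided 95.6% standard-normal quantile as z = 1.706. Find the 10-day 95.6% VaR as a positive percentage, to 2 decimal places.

σ_{10d} = 0.82% × √10 = 2.593%; μ_{10d} = 10 × 0.129% = 1.290%.
VaR = −(1.290%) + 1.706 × 2.593% = 3.134%.

3.13%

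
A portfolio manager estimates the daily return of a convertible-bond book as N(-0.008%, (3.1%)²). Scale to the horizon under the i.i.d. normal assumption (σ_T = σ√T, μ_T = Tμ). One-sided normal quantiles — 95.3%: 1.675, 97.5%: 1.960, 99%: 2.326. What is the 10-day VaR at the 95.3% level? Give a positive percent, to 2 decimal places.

σ_{10d} = 3.1% × √10 = 9.803%; μ_{10d} = 10 × -0.008% = -0.080%.
VaR = −(-0.080%) + 1.675 × 9.803% = 16.500%.

16.50%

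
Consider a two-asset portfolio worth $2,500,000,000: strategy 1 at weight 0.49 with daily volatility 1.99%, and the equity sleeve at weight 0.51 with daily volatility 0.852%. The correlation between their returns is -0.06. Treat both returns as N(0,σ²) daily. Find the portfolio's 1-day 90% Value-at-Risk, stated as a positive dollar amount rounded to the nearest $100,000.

$33,400,000

σ_p² = 0.49²·1.99² + 0.51²·0.852² + 2·-0.06·0.49·0.51·1.99·0.852 = 1.0888 (%²).
σ_p = √1.0888 = 1.043%.
At 90%, z = 1.282.
VaR = 1.282 × 1.043% = 1.337%; on $2,500,000,000 that is $33,425,000.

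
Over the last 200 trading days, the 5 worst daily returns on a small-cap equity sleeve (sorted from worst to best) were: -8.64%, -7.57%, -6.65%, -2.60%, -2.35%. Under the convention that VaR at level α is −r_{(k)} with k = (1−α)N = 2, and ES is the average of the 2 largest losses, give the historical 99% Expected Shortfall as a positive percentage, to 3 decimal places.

8.105%

The 2 worst returns sum to -16.21%.
ES = −(-16.21%) / 2 = 8.105%.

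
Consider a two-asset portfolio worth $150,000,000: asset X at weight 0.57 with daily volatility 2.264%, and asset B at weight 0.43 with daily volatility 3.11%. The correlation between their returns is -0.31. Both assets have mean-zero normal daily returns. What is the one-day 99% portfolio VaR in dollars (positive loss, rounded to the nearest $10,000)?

σ_p² = 0.57²·2.264² + 0.43²·3.11² + 2·-0.31·0.57·0.43·2.264·3.11 = 2.3837 (%²).
σ_p = √2.3837 = 1.544%.
At 99%, z = 2.326.
VaR = 2.326 × 1.544% = 3.591%; on $150,000,000 that is $5,386,500.

$5,390,000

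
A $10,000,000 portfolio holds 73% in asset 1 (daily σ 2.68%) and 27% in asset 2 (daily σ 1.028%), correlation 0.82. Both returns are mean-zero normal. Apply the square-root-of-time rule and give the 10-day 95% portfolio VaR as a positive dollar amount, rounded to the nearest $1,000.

$1,139,000

σ_p = √(0.73²·2.68² + 0.27²·1.028² + 2·0.82·0.73·0.27·2.68·1.028) = 2.190%.
σ_{10d} = 2.190% × √10 = 6.925%.
z(95%) = 1.645.
VaR = 1.645 × 6.925% = 11.392%; on $10,000,000 that is $1,139,200.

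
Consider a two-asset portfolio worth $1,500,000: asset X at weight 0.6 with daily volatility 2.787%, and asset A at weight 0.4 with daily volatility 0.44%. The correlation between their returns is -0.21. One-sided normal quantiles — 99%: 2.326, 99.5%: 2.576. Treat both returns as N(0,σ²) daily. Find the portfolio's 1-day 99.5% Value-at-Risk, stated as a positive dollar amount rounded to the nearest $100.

σ_p² = 0.6²·2.787² + 0.4²·0.44² + 2·-0.21·0.6·0.4·2.787·0.44 = 2.7036 (%²).
σ_p = √2.7036 = 1.644%.
VaR = 2.576 × 1.644% = 4.235%; on $1,500,000 that is $63,525.

$63,500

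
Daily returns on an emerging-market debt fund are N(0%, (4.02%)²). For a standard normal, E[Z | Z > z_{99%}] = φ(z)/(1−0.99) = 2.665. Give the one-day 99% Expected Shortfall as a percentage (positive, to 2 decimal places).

10.71%

ES = 4.02% × 2.665 = 10.713%.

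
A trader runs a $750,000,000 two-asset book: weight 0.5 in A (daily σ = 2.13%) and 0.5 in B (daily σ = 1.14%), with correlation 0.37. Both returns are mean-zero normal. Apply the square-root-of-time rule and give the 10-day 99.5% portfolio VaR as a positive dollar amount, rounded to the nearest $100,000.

σ_p = √(0.5²·2.13² + 0.5²·1.14² + 2·0.37·0.5·0.5·2.13·1.14) = 1.381%.
σ_{10d} = 1.381% × √10 = 4.367%.
z(99.5%) = 2.576.
VaR = 2.576 × 4.367% = 11.249%; on $750,000,000 that is $84,367,500.

$84,400,000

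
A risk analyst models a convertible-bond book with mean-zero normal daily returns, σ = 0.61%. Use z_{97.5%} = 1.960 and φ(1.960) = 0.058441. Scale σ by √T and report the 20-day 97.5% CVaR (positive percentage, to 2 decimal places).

σ_{20d} = 0.61% × √20 = 2.728%.
ES multiplier = φ(z)/(1−α) = 0.058441/0.025 = 2.338.
ES = 2.728% × 2.338 = 6.378%.

6.38%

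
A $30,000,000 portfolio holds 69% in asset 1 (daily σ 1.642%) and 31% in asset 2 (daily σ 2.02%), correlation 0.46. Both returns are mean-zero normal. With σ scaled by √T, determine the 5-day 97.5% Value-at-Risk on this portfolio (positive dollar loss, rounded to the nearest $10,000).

σ_p = √(0.69²·1.642² + 0.31²·2.02² + 2·0.46·0.69·0.31·1.642·2.02) = 1.526%.
σ_{5d} = 1.526% × √5 = 3.412%.
z(97.5%) = 1.960.
VaR = 1.960 × 3.412% = 6.688%; on $30,000,000 that is $2,006,400.

$2,010,000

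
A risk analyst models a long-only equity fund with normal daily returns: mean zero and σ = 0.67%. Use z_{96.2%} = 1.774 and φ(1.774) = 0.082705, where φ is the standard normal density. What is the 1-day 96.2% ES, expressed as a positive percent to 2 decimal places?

1.46%

Tail multiplier: φ(z)/(1−α) = 0.082705 / 0.038 = 2.176.
ES = 0.67% × 2.176 = 1.458%.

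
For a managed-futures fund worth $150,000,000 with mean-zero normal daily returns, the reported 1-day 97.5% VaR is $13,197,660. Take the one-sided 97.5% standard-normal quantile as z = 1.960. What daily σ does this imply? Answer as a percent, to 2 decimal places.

4.49%

VaR as a fraction: $13,197,660 / $150,000,000 = 8.798%.
σ = VaR / z = 8.798% / 1.960 = 4.489%.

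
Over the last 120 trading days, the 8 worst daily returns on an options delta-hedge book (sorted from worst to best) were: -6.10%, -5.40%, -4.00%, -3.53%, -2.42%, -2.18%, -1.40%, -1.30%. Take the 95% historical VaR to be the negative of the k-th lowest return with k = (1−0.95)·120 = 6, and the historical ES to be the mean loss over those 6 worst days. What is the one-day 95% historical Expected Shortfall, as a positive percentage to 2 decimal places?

The 6 worst returns sum to -23.63%.
ES = −(-23.63%) / 6 = 3.9383…% ≈ 3.94%.

3.94%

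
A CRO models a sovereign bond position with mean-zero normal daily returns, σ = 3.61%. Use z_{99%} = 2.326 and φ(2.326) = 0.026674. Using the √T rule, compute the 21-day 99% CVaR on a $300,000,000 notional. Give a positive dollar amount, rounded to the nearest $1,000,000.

$132,000,000

σ_{21d} = 3.61% × √21 = 16.543%.
ES multiplier = φ(z)/(1−α) = 0.026674/0.01 = 2.667.
ES = 16.543% × 2.667 = 44.120%; on $300,000,000: $132,360,000.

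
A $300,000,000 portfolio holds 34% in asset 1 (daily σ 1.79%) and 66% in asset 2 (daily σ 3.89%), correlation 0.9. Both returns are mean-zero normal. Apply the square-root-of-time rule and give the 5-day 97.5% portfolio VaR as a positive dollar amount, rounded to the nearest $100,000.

σ_p = √(0.34²·1.79² + 0.66²·3.89² + 2·0.9·0.34·0.66·1.79·3.89) = 3.126%.
σ_{5d} = 3.126% × √5 = 6.990%.
z(97.5%) = 1.960.
VaR = 1.960 × 6.990% = 13.700%; on $300,000,000 that is $41,100,000.

$41,100,000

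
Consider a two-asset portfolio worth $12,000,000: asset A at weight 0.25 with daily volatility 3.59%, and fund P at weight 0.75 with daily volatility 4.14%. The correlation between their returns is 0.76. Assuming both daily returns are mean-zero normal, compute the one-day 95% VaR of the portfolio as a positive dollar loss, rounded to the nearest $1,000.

$756,000

σ_p² = 0.25²·3.59² + 0.75²·4.14² + 2·0.76·0.25·0.75·3.59·4.14 = 14.6824 (%²).
σ_p = √14.6824 = 3.832%.
At 95%, z = 1.645.
VaR = 1.645 × 3.832% = 6.304%; on $12,000,000 that is $756,480.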